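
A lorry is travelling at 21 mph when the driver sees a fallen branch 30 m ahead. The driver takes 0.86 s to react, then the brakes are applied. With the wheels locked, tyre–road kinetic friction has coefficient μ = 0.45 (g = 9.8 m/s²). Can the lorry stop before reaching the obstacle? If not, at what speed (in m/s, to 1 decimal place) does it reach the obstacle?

21 mph × 0.44704 = 9.3878 m/s.
a = μg = 0.45 × 9.8 = 4.410 m/s².
Reaction distance = 9.3878 × 0.86 = 8.074 m.
Braking distance = v²/(2a) = 88.131 / 8.820 = 9.992 m.
Total stopping distance = 8.074 + 9.992 = 18.066 m, vs 30 m available — it stops with 30 − 18.066 = 11.934 m to spare.

Yes — it stops about 11.9 m short of the obstacle, so it never reaches it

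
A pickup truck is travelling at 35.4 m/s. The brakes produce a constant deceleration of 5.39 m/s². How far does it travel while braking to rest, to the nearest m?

Braking distance = v²/(2a) = 35.4000² / (2 × 5.390) = 1253.160 / 10.780 = 116.249 m.

Braking distance ≈ 116 m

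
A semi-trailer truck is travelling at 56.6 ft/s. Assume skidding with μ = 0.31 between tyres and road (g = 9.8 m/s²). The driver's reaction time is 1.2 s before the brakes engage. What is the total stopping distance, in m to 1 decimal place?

Total stopping distance ≈ 69.7 m

56.6 ft/s × 0.3048 = 17.2517 m/s.
a = μg = 0.31 × 9.8 = 3.038 m/s².
Reaction distance = v·t_r = 17.2517 × 1.2 = 20.702 m.
Braking distance = v²/(2a) = 17.2517² / (2 × 3.038) = 297.621 / 6.076 = 48.983 m.
Total = 20.702 + 48.983 = 69.685 m.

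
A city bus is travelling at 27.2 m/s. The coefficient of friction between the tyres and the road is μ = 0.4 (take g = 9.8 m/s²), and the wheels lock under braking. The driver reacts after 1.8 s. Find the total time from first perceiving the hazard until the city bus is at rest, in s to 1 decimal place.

a = μg = 0.4 × 9.8 = 3.920 m/s².
Braking time = v/a = 27.2000 / 3.920 = 6.939 s.
Total = 1.8 + 6.939 = 8.739 s.

Total time ≈ 8.7 s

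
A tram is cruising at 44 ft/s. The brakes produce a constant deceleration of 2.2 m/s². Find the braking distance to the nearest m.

44 ft/s × 0.3048 = 13.4112 m/s.
Braking distance = v²/(2a) = 13.4112² / (2 × 2.200) = 179.860 / 4.400 = 40.877 m.

Braking distance ≈ 41 m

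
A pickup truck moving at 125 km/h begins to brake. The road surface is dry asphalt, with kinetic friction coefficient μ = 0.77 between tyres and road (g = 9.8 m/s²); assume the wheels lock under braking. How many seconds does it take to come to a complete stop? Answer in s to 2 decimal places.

Braking time ≈ 4.60 s

125 km/h ÷ 3.6 = 34.7222 m/s.
a = μg = 0.77 × 9.8 = 7.546 m/s².
Braking time = v/a = 34.7222 / 7.546 = 4.601 s.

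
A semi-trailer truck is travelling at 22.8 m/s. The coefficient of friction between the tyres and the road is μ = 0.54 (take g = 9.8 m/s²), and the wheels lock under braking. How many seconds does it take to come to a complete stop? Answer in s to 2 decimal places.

Braking time ≈ 4.31 s

a = μg = 0.54 × 9.8 = 5.292 m/s².
Braking time = v/a = 22.8000 / 5.292 = 4.308 s.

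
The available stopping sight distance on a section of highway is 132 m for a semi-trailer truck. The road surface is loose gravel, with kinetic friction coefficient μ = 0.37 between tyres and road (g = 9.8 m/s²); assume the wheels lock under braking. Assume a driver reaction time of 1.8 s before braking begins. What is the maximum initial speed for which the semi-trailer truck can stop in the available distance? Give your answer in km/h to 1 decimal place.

Maximum speed ≈ 90.3 km/h

a = μg = 0.37 × 9.8 = 3.626 m/s².
Stopping distance: v·t_r + v²/(2a) = 132 with t_r = 1.8 s and a = 3.626 m/s².
So v² + 13.054 v − 957.26 = 0.
Positive root: v = −a·t_r + √((a·t_r)² + 2a·d) = −6.527 + √(42.602 + 957.26) = 25.0936 m/s.
25.0936 m/s × 3.6 = 90.337 km/h.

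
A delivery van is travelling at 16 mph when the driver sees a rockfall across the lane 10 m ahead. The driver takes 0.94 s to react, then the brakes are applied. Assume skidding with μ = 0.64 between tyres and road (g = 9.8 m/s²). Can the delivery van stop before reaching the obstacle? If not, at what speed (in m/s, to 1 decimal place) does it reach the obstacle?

No — it strikes the obstacle at 3.2 m/s

16 mph × 0.44704 = 7.1526 m/s.
a = μg = 0.64 × 9.8 = 6.272 m/s².
Reaction distance = 7.1526 × 0.94 = 6.723 m.
Braking distance needed to stop: v²/(2a) = 51.160 / 12.544 = 4.078 m, so total needed = 6.723 + 4.078 = 10.801 m > 10 m — it cannot stop.
Distance remaining when braking begins: 10 − 6.723 = 3.277 m.
v² = v₀² − 2a·d = 51.160 − 2 × 6.272 × 3.277 = 10.053 m²/s².
v = √10.053 = 3.171 m/s.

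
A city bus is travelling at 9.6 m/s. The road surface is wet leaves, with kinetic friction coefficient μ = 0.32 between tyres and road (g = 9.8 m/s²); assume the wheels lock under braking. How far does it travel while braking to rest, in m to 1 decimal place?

Braking distance ≈ 14.7 m

a = μg = 0.32 × 9.8 = 3.136 m/s².
Braking distance = v²/(2a) = 9.6000² / (2 × 3.136) = 92.160 / 6.272 = 14.694 m.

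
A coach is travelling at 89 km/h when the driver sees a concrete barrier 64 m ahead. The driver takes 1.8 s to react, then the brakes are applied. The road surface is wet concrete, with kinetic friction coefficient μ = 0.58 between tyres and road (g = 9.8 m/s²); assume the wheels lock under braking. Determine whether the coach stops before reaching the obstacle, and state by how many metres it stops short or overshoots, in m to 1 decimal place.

No — it overshoots by 34.3 m

89 km/h ÷ 3.6 = 24.7222 m/s.
a = μg = 0.58 × 9.8 = 5.684 m/s².
Reaction distance = 24.7222 × 1.8 = 44.500 m.
Braking distance = v²/(2a) = 611.187 / 11.368 = 53.764 m.
Total stopping distance = 44.500 + 53.764 = 98.264 m, vs 64 m available — it cannot stop in time and overshoots by 98.264 − 64 = 34.264 m.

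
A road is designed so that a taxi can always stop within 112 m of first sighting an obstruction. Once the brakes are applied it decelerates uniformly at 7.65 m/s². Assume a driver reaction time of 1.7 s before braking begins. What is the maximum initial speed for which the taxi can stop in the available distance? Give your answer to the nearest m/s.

Maximum speed ≈ 30 m/s

Stopping distance: v·t_r + v²/(2a) = 112 with t_r = 1.7 s and a = 7.650 m/s².
So v² + 26.010 v − 1713.60 = 0.
Positive root: v = −a·t_r + √((a·t_r)² + 2a·d) = −13.005 + √(169.130 + 1713.60) = 30.3854 m/s.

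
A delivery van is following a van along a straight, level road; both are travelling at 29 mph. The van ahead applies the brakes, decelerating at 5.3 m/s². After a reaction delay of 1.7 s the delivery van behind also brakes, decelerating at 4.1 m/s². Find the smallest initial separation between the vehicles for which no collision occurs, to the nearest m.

29 mph × 0.44704 = 12.9642 m/s.
Leader travels v²/(2a_L) = 168.070 / 10.600 = 15.856 m before stopping.
Follower covers v·t_r = 12.9642 × 1.7 = 22.039 m while reacting, then v²/(2a_F) = 168.070 / 8.200 = 20.496 m while braking, for a total of 22.039 + 20.496 = 42.535 m.
Since a_F ≤ a_L and the follower starts braking later, the follower is never slower than the leader, so the closest approach is when both have stopped.
Minimum gap = 42.535 − 15.856 = 26.679 m.

Minimum gap ≈ 27 m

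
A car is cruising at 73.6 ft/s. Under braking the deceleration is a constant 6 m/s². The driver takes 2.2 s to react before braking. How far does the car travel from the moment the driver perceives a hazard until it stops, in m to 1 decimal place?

Total stopping distance ≈ 91.3 m

73.6 ft/s × 0.3048 = 22.4333 m/s.
Reaction distance = v·t_r = 22.4333 × 2.2 = 49.353 m.
Braking distance = v²/(2a) = 22.4333² / (2 × 6.000) = 503.253 / 12.000 = 41.938 m.
Total = 49.353 + 41.938 = 91.291 m.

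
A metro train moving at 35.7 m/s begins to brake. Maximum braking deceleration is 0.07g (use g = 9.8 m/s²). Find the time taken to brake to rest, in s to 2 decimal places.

Braking time ≈ 52.04 s

a = 0.07 × 9.8 = 0.686 m/s².
Braking time = v/a = 35.7000 / 0.686 = 52.041 s.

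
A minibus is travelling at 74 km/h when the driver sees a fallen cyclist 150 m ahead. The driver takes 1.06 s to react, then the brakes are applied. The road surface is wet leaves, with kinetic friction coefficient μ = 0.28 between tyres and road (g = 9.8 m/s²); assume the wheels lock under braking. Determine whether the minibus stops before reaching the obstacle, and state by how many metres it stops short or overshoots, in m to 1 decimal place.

Yes — it stops 51.2 m short of the obstacle

74 km/h ÷ 3.6 = 20.5556 m/s.
a = μg = 0.28 × 9.8 = 2.744 m/s².
Reaction distance = 20.5556 × 1.06 = 21.789 m.
Braking distance = v²/(2a) = 422.533 / 5.488 = 76.992 m.
Total stopping distance = 21.789 + 76.992 = 98.781 m, vs 150 m available — it stops with 150 − 98.781 = 51.219 m to spare.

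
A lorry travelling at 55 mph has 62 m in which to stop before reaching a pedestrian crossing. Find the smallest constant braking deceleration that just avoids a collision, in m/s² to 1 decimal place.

Required deceleration ≈ 4.9 m/s²

55 mph × 0.44704 = 24.5872 m/s.
v² = 2a·d ⇒ a = v²/(2d) = 24.5872² / (2 × 62.000) = 604.530 / 124.000 = 4.8752 m/s².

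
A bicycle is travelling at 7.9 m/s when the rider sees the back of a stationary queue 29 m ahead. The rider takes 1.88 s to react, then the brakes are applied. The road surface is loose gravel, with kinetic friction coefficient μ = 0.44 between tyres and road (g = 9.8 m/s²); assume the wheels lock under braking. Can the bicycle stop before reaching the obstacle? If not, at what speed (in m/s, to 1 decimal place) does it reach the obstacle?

Yes — it stops about 6.9 m short of the obstacle, so it never reaches it

a = μg = 0.44 × 9.8 = 4.312 m/s².
Reaction distance = 7.9000 × 1.88 = 14.852 m.
Braking distance = v²/(2a) = 62.410 / 8.624 = 7.237 m.
Total stopping distance = 14.852 + 7.237 = 22.089 m, vs 29 m available — it stops with 29 − 22.089 = 6.911 m to spare.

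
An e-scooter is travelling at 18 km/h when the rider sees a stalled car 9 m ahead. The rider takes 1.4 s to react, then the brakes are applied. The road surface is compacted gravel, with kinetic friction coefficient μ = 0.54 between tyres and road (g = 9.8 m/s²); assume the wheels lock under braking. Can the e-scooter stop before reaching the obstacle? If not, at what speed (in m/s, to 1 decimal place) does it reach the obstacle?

18 km/h ÷ 3.6 = 5.0000 m/s.
a = μg = 0.54 × 9.8 = 5.292 m/s².
Reaction distance = 5.0000 × 1.4 = 7.000 m.
Braking distance needed to stop: v²/(2a) = 25.000 / 10.584 = 2.362 m, so total needed = 7.000 + 2.362 = 9.362 m > 9 m — it cannot stop.
Distance remaining when braking begins: 9 − 7.000 = 2.000 m.
v² = v₀² − 2a·d = 25.000 − 2 × 5.292 × 2.000 = 3.832 m²/s².
v = √3.832 = 1.958 m/s.

No — it strikes the obstacle at 2.0 m/s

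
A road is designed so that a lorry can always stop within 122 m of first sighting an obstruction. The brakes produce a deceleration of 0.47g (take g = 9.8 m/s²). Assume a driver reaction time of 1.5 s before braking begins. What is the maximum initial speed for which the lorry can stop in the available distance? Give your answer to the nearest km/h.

a = 0.47 × 9.8 = 4.606 m/s².
Stopping distance: v·t_r + v²/(2a) = 122 with t_r = 1.5 s and a = 4.606 m/s².
So v² + 13.818 v − 1123.86 = 0.
Positive root: v = −a·t_r + √((a·t_r)² + 2a·d) = −6.909 + √(47.734 + 1123.86) = 27.3196 m/s.
27.3196 m/s × 3.6 = 98.351 km/h.

Maximum speed ≈ 98 km/h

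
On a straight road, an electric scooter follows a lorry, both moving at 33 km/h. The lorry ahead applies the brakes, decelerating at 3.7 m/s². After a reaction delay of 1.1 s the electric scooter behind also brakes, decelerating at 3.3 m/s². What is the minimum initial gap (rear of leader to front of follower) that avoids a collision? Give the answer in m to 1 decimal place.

Minimum gap ≈ 11.5 m

33 km/h ÷ 3.6 = 9.1667 m/s.
Leader travels v²/(2a_L) = 84.028 / 7.400 = 11.355 m before stopping.
Follower covers v·t_r = 9.1667 × 1.1 = 10.083 m while reacting, then v²/(2a_F) = 84.028 / 6.600 = 12.732 m while braking, for a total of 10.083 + 12.732 = 22.815 m.
Since a_F ≤ a_L and the follower starts braking later, the follower is never slower than the leader, so the closest approach is when both have stopped.
Minimum gap = 22.815 − 11.355 = 11.460 m.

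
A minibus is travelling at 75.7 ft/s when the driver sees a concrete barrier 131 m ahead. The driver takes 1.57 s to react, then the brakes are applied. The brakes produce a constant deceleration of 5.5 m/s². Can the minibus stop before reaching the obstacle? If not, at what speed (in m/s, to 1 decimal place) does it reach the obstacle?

Yes — it stops about 46.4 m short of the obstacle, so it never reaches it

75.7 ft/s × 0.3048 = 23.0734 m/s.
Reaction distance = 23.0734 × 1.57 = 36.225 m.
Braking distance = v²/(2a) = 532.382 / 11.000 = 48.398 m.
Total stopping distance = 36.225 + 48.398 = 84.623 m, vs 131 m available — it stops with 131 − 84.623 = 46.377 m to spare.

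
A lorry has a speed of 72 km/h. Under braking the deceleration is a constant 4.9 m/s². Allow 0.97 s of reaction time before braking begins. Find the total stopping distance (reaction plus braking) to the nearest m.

72 km/h ÷ 3.6 = 20.0000 m/s.
Reaction distance = v·t_r = 20.0000 × 0.97 = 19.400 m.
Braking distance = v²/(2a) = 20.0000² / (2 × 4.900) = 400.000 / 9.800 = 40.816 m.
Total = 19.400 + 40.816 = 60.216 m.

Total stopping distance ≈ 60 m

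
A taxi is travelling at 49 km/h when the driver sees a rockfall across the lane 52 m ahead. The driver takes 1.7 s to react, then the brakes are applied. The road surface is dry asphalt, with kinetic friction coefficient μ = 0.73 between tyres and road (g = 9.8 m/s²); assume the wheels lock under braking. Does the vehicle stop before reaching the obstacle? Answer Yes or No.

49 km/h ÷ 3.6 = 13.6111 m/s.
a = μg = 0.73 × 9.8 = 7.154 m/s².
Reaction distance = 13.6111 × 1.7 = 23.139 m.
Braking distance = v²/(2a) = 185.262 / 14.308 = 12.948 m.
Total stopping distance = 23.139 + 12.948 = 36.087 m, vs 52 m available — it stops with 52 − 36.087 = 15.913 m to spare.

Yes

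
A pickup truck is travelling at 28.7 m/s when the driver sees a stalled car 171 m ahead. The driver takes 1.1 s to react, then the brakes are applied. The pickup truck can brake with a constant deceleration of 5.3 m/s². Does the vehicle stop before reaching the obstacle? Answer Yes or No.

Yes

Reaction distance = 28.7000 × 1.1 = 31.570 m.
Braking distance = v²/(2a) = 823.690 / 10.600 = 77.707 m.
Total stopping distance = 31.570 + 77.707 = 109.277 m, vs 171 m available — it stops with 171 − 109.277 = 61.723 m to spare.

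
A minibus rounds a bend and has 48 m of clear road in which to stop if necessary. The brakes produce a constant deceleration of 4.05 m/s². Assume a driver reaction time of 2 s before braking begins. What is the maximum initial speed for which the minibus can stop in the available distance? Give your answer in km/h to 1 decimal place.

Maximum speed ≈ 47.6 km/h

Stopping distance: v·t_r + v²/(2a) = 48 with t_r = 2 s and a = 4.050 m/s².
So v² + 16.200 v − 388.80 = 0.
Positive root: v = −a·t_r + √((a·t_r)² + 2a·d) = −8.100 + √(65.610 + 388.80) = 13.2169 m/s.
13.2169 m/s × 3.6 = 47.581 km/h.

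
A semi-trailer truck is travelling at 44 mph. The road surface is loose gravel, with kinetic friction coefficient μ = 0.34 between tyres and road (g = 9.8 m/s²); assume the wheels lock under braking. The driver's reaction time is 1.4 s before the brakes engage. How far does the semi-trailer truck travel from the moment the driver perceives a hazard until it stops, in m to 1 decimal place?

44 mph × 0.44704 = 19.6698 m/s.
a = μg = 0.34 × 9.8 = 3.332 m/s².
Reaction distance = v·t_r = 19.6698 × 1.4 = 27.538 m.
Braking distance = v²/(2a) = 19.6698² / (2 × 3.332) = 386.901 / 6.664 = 58.058 m.
Total = 27.538 + 58.058 = 85.596 m.

Total stopping distance ≈ 85.6 m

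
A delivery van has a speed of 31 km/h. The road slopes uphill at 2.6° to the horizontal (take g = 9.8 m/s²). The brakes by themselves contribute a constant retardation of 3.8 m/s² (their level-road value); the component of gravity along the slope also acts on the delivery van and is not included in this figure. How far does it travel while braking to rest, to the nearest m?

Braking distance ≈ 9 m

31 km/h ÷ 3.6 = 8.6111 m/s.
Gravity along the uphill slope adds to the braking deceleration: a_eff = 3.800 + 9.8·sin 2.6° = 3.800 + 0.445 = 4.245 m/s².
Braking distance = v²/(2a) = 8.6111² / (2 × 4.245) = 74.151 / 8.490 = 8.734 m.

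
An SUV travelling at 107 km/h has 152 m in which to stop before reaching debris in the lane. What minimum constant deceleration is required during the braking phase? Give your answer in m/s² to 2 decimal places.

107 km/h ÷ 3.6 = 29.7222 m/s.
v² = 2a·d ⇒ a = v²/(2d) = 29.7222² / (2 × 152.000) = 883.409 / 304.000 = 2.9060 m/s².

Required deceleration ≈ 2.91 m/s²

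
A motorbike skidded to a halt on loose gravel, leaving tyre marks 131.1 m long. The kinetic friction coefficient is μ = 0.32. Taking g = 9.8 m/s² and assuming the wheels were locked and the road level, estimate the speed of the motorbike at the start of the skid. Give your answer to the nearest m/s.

Deceleration a = μg = 0.32 × 9.8 = 3.136 m/s².
v = √(2a·d) = √(2 × 3.136 × 131.1) = √822.259 = 28.6751 m/s.

Initial speed ≈ 29 m/s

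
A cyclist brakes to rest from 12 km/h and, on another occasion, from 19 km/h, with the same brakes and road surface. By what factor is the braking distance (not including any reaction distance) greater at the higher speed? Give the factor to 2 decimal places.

Braking distance d = v²/(2a), so with a fixed, d ∝ v².
Factor = (19/12)² = 1.5833² = 2.5068.

Factor ≈ 2.51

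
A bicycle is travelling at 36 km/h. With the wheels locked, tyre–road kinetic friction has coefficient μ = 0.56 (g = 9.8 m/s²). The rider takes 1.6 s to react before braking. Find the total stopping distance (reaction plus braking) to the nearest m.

Total stopping distance ≈ 25 m

36 km/h ÷ 3.6 = 10.0000 m/s.
a = μg = 0.56 × 9.8 = 5.488 m/s².
Reaction distance = v·t_r = 10.0000 × 1.6 = 16.000 m.
Braking distance = v²/(2a) = 10.0000² / (2 × 5.488) = 100.000 / 10.976 = 9.111 m.
Total = 16.000 + 9.111 = 25.111 m.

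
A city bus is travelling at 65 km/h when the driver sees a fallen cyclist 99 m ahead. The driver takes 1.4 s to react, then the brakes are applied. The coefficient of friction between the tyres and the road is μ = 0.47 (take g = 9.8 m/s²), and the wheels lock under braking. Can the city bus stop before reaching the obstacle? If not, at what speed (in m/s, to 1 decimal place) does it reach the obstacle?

Yes — it stops about 38.3 m short of the obstacle, so it never reaches it

65 km/h ÷ 3.6 = 18.0556 m/s.
a = μg = 0.47 × 9.8 = 4.606 m/s².
Reaction distance = 18.0556 × 1.4 = 25.278 m.
Braking distance = v²/(2a) = 326.005 / 9.212 = 35.389 m.
Total stopping distance = 25.278 + 35.389 = 60.667 m, vs 99 m available — it stops with 99 − 60.667 = 38.333 m to spare.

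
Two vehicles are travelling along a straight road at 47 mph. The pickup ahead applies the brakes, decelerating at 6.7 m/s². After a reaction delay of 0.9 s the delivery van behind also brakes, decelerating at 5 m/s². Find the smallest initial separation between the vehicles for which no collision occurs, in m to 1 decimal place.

Minimum gap ≈ 30.1 m

47 mph × 0.44704 = 21.0109 m/s.
Leader travels v²/(2a_L) = 441.458 / 13.400 = 32.945 m before stopping.
Follower covers v·t_r = 21.0109 × 0.9 = 18.910 m while reacting, then v²/(2a_F) = 441.458 / 10.000 = 44.146 m while braking, for a total of 18.910 + 44.146 = 63.056 m.
Since a_F ≤ a_L and the follower starts braking later, the follower is never slower than the leader, so the closest approach is when both have stopped.
Minimum gap = 63.056 − 32.945 = 30.111 m.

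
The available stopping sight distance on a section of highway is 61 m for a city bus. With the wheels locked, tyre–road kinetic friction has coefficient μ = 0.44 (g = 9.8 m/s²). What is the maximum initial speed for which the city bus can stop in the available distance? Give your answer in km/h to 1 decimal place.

Maximum speed ≈ 82.6 km/h

a = μg = 0.44 × 9.8 = 4.312 m/s².
v²/(2a) = d ⇒ v = √(2 × 4.312 × 61) = √526.06 = 22.9360 m/s.
22.9360 m/s × 3.6 = 82.570 km/h.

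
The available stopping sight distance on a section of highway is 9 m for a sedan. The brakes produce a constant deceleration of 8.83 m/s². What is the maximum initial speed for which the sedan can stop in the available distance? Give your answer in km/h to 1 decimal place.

Maximum speed ≈ 45.4 km/h

v²/(2a) = d ⇒ v = √(2 × 8.830 × 9) = √158.94 = 12.6071 m/s.
12.6071 m/s × 3.6 = 45.386 km/h.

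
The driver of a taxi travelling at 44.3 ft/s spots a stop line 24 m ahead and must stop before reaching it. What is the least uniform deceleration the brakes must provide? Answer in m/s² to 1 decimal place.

44.3 ft/s × 0.3048 = 13.5026 m/s.
v² = 2a·d ⇒ a = v²/(2d) = 13.5026² / (2 × 24.000) = 182.320 / 48.000 = 3.7983 m/s².

Required deceleration ≈ 3.8 m/s²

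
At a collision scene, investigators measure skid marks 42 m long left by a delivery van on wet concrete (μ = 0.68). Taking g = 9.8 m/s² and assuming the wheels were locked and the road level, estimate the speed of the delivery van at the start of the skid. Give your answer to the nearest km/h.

Initial speed ≈ 85 km/h

Deceleration a = μg = 0.68 × 9.8 = 6.664 m/s².
v = √(2a·d) = √(2 × 6.664 × 42) = √559.776 = 23.6596 m/s.
= 23.6596 × 3.6 = 85.175 km/h.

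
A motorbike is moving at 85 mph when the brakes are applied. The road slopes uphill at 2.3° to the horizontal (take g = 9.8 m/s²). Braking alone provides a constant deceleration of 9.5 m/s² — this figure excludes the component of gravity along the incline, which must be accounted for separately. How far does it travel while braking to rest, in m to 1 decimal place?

Braking distance ≈ 73.0 m

85 mph × 0.44704 = 37.9984 m/s.
Gravity along the uphill slope adds to the braking deceleration: a_eff = 9.500 + 9.8·sin 2.3° = 9.500 + 0.393 = 9.893 m/s².
Braking distance = v²/(2a) = 37.9984² / (2 × 9.893) = 1443.878 / 19.786 = 72.975 m.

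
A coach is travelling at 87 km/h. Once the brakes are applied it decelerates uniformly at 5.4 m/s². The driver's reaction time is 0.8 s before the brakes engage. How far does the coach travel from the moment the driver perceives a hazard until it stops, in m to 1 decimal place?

Total stopping distance ≈ 73.4 m

87 km/h ÷ 3.6 = 24.1667 m/s.
Reaction distance = v·t_r = 24.1667 × 0.8 = 19.333 m.
Braking distance = v²/(2a) = 24.1667² / (2 × 5.400) = 584.029 / 10.800 = 54.077 m.
Total = 19.333 + 54.077 = 73.410 m.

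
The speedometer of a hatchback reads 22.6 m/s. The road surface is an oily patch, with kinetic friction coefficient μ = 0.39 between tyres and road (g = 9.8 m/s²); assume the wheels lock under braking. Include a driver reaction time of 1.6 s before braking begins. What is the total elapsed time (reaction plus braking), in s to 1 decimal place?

Total time ≈ 7.5 s

a = μg = 0.39 × 9.8 = 3.822 m/s².
Braking time = v/a = 22.6000 / 3.822 = 5.913 s.
Total = 1.6 + 5.913 = 7.513 s.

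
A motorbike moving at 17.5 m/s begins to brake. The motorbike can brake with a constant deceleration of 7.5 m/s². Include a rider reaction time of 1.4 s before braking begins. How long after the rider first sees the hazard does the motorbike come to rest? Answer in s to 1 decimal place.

Braking time = v/a = 17.5000 / 7.500 = 2.333 s.
Total = 1.4 + 2.333 = 3.733 s.

Total time ≈ 3.7 s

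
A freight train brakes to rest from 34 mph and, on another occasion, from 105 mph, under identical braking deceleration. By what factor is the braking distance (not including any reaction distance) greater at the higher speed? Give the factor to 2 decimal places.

Factor ≈ 9.54

Braking distance d = v²/(2a), so with a fixed, d ∝ v².
Factor = (105/34)² = 3.0882² = 9.5370.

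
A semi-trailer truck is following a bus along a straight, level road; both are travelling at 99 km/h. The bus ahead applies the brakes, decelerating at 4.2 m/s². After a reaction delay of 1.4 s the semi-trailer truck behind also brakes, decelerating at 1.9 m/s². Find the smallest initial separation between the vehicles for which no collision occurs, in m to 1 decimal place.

Minimum gap ≈ 147.5 m

99 km/h ÷ 3.6 = 27.5000 m/s.
Leader travels v²/(2a_L) = 756.250 / 8.400 = 90.030 m before stopping.
Follower covers v·t_r = 27.5000 × 1.4 = 38.500 m while reacting, then v²/(2a_F) = 756.250 / 3.800 = 199.013 m while braking, for a total of 38.500 + 199.013 = 237.513 m.
Since a_F ≤ a_L and the follower starts braking later, the follower is never slower than the leader, so the closest approach is when both have stopped.
Minimum gap = 237.513 − 90.030 = 147.483 m.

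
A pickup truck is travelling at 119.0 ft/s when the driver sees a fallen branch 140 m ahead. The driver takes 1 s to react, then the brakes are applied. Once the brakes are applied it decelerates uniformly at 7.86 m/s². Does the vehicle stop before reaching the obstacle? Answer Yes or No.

Yes

119 ft/s × 0.3048 = 36.2712 m/s.
Reaction distance = 36.2712 × 1 = 36.271 m.
Braking distance = v²/(2a) = 1315.600 / 15.720 = 83.690 m.
Total stopping distance = 36.271 + 83.690 = 119.961 m, vs 140 m available — it stops with 140 − 119.961 = 20.039 m to spare.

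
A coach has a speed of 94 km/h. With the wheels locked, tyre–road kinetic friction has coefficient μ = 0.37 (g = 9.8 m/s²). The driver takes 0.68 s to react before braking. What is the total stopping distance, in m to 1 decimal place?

Total stopping distance ≈ 111.8 m

94 km/h ÷ 3.6 = 26.1111 m/s.
a = μg = 0.37 × 9.8 = 3.626 m/s².
Reaction distance = v·t_r = 26.1111 × 0.68 = 17.756 m.
Braking distance = v²/(2a) = 26.1111² / (2 × 3.626) = 681.790 / 7.252 = 94.014 m.
Total = 17.756 + 94.014 = 111.770 m.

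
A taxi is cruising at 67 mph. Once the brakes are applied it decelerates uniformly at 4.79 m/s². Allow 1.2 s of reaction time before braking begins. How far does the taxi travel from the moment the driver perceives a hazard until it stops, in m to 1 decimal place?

Total stopping distance ≈ 129.6 m

67 mph × 0.44704 = 29.9517 m/s.
Reaction distance = v·t_r = 29.9517 × 1.2 = 35.942 m.
Braking distance = v²/(2a) = 29.9517² / (2 × 4.790) = 897.104 / 9.580 = 93.643 m.
Total = 35.942 + 93.643 = 129.585 m.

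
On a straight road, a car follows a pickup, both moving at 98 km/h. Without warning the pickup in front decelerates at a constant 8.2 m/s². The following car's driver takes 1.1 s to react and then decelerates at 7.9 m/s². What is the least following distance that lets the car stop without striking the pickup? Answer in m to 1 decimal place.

Minimum gap ≈ 31.7 m

98 km/h ÷ 3.6 = 27.2222 m/s.
Leader travels v²/(2a_L) = 741.048 / 16.400 = 45.186 m before stopping.
Follower covers v·t_r = 27.2222 × 1.1 = 29.944 m while reacting, then v²/(2a_F) = 741.048 / 15.800 = 46.902 m while braking, for a total of 29.944 + 46.902 = 76.846 m.
Since a_F ≤ a_L and the follower starts braking later, the follower is never slower than the leader, so the closest approach is when both have stopped.
Minimum gap = 76.846 − 45.186 = 31.660 m.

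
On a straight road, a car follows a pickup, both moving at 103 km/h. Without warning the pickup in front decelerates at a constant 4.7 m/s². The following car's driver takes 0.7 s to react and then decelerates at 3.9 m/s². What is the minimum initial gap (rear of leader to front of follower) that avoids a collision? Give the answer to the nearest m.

103 km/h ÷ 3.6 = 28.6111 m/s.
Leader travels v²/(2a_L) = 818.595 / 9.400 = 87.085 m before stopping.
Follower covers v·t_r = 28.6111 × 0.7 = 20.028 m while reacting, then v²/(2a_F) = 818.595 / 7.800 = 104.948 m while braking, for a total of 20.028 + 104.948 = 124.976 m.
Since a_F ≤ a_L and the follower starts braking later, the follower is never slower than the leader, so the closest approach is when both have stopped.
Minimum gap = 124.976 − 87.085 = 37.891 m.

Minimum gap ≈ 38 m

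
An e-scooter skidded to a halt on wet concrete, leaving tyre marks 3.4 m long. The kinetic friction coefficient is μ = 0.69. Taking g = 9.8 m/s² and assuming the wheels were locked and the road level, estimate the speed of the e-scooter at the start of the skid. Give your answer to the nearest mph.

Initial speed ≈ 15 mph

Deceleration a = μg = 0.69 × 9.8 = 6.762 m/s².
v = √(2a·d) = √(2 × 6.762 × 3.4) = √45.982 = 6.7810 m/s.
= 6.7810 ÷ 0.44704 = 15.169 mph.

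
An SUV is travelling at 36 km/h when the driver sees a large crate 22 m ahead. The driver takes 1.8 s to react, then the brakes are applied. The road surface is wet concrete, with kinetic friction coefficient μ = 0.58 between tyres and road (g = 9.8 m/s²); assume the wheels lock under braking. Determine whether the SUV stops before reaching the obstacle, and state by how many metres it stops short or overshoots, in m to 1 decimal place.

36 km/h ÷ 3.6 = 10.0000 m/s.
a = μg = 0.58 × 9.8 = 5.684 m/s².
Reaction distance = 10.0000 × 1.8 = 18.000 m.
Braking distance = v²/(2a) = 100.000 / 11.368 = 8.797 m.
Total stopping distance = 18.000 + 8.797 = 26.797 m, vs 22 m available — it cannot stop in time and overshoots by 26.797 − 22 = 4.797 m.

No — it overshoots by 4.8 m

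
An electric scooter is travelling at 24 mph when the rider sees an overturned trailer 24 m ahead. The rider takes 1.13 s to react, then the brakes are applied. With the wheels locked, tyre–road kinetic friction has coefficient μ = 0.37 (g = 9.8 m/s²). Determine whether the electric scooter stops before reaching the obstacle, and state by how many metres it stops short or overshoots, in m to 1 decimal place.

24 mph × 0.44704 = 10.7290 m/s.
a = μg = 0.37 × 9.8 = 3.626 m/s².
Reaction distance = 10.7290 × 1.13 = 12.124 m.
Braking distance = v²/(2a) = 115.111 / 7.252 = 15.873 m.
Total stopping distance = 12.124 + 15.873 = 27.997 m, vs 24 m available — it cannot stop in time and overshoots by 27.997 − 24 = 3.997 m.

No — it overshoots by 4.0 m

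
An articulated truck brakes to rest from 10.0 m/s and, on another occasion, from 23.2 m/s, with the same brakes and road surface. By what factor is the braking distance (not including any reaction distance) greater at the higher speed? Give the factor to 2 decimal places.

Factor ≈ 5.38

Braking distance d = v²/(2a), so with a fixed, d ∝ v².
Factor = (23.2/10.0)² = 2.3200² = 5.3824.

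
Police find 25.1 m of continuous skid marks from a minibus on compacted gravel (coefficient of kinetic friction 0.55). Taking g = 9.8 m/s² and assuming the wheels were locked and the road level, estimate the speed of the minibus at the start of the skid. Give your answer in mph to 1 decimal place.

Deceleration a = μg = 0.55 × 9.8 = 5.390 m/s².
v = √(2a·d) = √(2 × 5.390 × 25.1) = √270.578 = 16.4493 m/s.
= 16.4493 ÷ 0.44704 = 36.796 mph.

Initial speed ≈ 36.8 mph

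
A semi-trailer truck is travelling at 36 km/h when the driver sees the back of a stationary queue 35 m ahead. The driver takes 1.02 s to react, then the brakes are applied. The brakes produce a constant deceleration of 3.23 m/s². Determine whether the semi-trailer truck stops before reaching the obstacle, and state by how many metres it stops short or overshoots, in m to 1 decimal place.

Yes — it stops 9.3 m short of the obstacle

36 km/h ÷ 3.6 = 10.0000 m/s.
Reaction distance = 10.0000 × 1.02 = 10.200 m.
Braking distance = v²/(2a) = 100.000 / 6.460 = 15.480 m.
Total stopping distance = 10.200 + 15.480 = 25.680 m, vs 35 m available — it stops with 35 − 25.680 = 9.320 m to spare.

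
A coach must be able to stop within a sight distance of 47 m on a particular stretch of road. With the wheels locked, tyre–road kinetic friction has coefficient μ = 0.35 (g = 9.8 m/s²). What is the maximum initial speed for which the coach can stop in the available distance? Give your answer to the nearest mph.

a = μg = 0.35 × 9.8 = 3.430 m/s².
v²/(2a) = d ⇒ v = √(2 × 3.430 × 47) = √322.42 = 17.9561 m/s.
17.9561 m/s ÷ 0.44704 = 40.167 mph.

Maximum speed ≈ 40 mph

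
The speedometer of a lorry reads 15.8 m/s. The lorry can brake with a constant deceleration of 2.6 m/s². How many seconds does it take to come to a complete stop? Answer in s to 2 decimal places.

Braking time ≈ 6.08 s

Braking time = v/a = 15.8000 / 2.600 = 6.077 s.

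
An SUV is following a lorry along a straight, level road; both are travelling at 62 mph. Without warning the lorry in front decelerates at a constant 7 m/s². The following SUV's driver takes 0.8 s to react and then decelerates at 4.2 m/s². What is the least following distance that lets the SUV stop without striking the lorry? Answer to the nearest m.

Minimum gap ≈ 59 m

62 mph × 0.44704 = 27.7165 m/s.
Leader travels v²/(2a_L) = 768.204 / 14.000 = 54.872 m before stopping.
Follower covers v·t_r = 27.7165 × 0.8 = 22.173 m while reacting, then v²/(2a_F) = 768.204 / 8.400 = 91.453 m while braking, for a total of 22.173 + 91.453 = 113.626 m.
Since a_F ≤ a_L and the follower starts braking later, the follower is never slower than the leader, so the closest approach is when both have stopped.
Minimum gap = 113.626 − 54.872 = 58.754 m.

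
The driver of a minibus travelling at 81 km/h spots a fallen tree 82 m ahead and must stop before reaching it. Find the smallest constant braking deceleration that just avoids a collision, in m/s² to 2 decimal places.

81 km/h ÷ 3.6 = 22.5000 m/s.
v² = 2a·d ⇒ a = v²/(2d) = 22.5000² / (2 × 82.000) = 506.250 / 164.000 = 3.0869 m/s².

Required deceleration ≈ 3.09 m/s²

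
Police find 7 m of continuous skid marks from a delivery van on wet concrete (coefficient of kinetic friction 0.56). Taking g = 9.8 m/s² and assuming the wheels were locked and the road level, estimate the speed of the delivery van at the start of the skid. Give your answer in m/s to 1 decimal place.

Deceleration a = μg = 0.56 × 9.8 = 5.488 m/s².
v = √(2a·d) = √(2 × 5.488 × 7) = √76.832 = 8.7654 m/s.

Initial speed ≈ 8.8 m/s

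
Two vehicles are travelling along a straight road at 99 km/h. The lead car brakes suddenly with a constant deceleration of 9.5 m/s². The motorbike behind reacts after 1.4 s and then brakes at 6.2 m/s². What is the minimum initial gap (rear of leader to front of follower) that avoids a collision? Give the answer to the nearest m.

99 km/h ÷ 3.6 = 27.5000 m/s.
Leader travels v²/(2a_L) = 756.250 / 19.000 = 39.803 m before stopping.
Follower covers v·t_r = 27.5000 × 1.4 = 38.500 m while reacting, then v²/(2a_F) = 756.250 / 12.400 = 60.988 m while braking, for a total of 38.500 + 60.988 = 99.488 m.
Since a_F ≤ a_L and the follower starts braking later, the follower is never slower than the leader, so the closest approach is when both have stopped.
Minimum gap = 99.488 − 39.803 = 59.685 m.

Minimum gap ≈ 60 m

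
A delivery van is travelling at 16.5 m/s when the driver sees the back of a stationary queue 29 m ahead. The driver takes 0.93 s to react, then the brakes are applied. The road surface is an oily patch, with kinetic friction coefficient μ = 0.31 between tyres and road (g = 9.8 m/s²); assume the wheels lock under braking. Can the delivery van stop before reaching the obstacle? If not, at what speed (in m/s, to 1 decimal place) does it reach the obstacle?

No — it strikes the obstacle at 13.8 m/s

a = μg = 0.31 × 9.8 = 3.038 m/s².
Reaction distance = 16.5000 × 0.93 = 15.345 m.
Braking distance needed to stop: v²/(2a) = 272.250 / 6.076 = 44.807 m, so total needed = 15.345 + 44.807 = 60.152 m > 29 m — it cannot stop.
Distance remaining when braking begins: 29 − 15.345 = 13.655 m.
v² = v₀² − 2a·d = 272.250 − 2 × 3.038 × 13.655 = 189.282 m²/s².
v = √189.282 = 13.758 m/s.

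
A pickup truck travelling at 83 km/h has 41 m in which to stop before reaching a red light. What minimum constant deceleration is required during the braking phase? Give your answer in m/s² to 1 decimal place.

83 km/h ÷ 3.6 = 23.0556 m/s.
v² = 2a·d ⇒ a = v²/(2d) = 23.0556² / (2 × 41.000) = 531.561 / 82.000 = 6.4825 m/s².

Required deceleration ≈ 6.5 m/s²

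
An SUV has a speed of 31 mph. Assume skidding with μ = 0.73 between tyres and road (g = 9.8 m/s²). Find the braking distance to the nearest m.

Braking distance ≈ 13 m

31 mph × 0.44704 = 13.8582 m/s.
a = μg = 0.73 × 9.8 = 7.154 m/s².
Braking distance = v²/(2a) = 13.8582² / (2 × 7.154) = 192.050 / 14.308 = 13.423 m.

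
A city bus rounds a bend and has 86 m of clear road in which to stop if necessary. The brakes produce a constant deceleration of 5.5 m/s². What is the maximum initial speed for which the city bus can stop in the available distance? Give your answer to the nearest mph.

v²/(2a) = d ⇒ v = √(2 × 5.500 × 86) = √946.00 = 30.7571 m/s.
30.7571 m/s ÷ 0.44704 = 68.802 mph.

Maximum speed ≈ 69 mph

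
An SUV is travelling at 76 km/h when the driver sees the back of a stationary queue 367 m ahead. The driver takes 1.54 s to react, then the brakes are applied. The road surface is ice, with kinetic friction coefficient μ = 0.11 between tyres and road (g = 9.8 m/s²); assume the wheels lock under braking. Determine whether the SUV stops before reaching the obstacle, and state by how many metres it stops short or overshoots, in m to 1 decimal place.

76 km/h ÷ 3.6 = 21.1111 m/s.
a = μg = 0.11 × 9.8 = 1.078 m/s².
Reaction distance = 21.1111 × 1.54 = 32.511 m.
Braking distance = v²/(2a) = 445.679 / 2.156 = 206.716 m.
Total stopping distance = 32.511 + 206.716 = 239.227 m, vs 367 m available — it stops with 367 − 239.227 = 127.773 m to spare.

Yes — it stops 127.8 m short of the obstacle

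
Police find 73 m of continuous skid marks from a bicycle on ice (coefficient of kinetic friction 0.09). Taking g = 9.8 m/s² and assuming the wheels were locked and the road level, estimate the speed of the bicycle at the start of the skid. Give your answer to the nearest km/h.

Deceleration a = μg = 0.09 × 9.8 = 0.882 m/s².
v = √(2a·d) = √(2 × 0.882 × 73) = √128.772 = 11.3478 m/s.
= 11.3478 × 3.6 = 40.852 km/h.

Initial speed ≈ 41 km/h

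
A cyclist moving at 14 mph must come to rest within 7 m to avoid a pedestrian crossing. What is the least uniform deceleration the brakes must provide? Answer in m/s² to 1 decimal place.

Required deceleration ≈ 2.8 m/s²

14 mph × 0.44704 = 6.2586 m/s.
v² = 2a·d ⇒ a = v²/(2d) = 6.2586² / (2 × 7.000) = 39.170 / 14.000 = 2.7979 m/s².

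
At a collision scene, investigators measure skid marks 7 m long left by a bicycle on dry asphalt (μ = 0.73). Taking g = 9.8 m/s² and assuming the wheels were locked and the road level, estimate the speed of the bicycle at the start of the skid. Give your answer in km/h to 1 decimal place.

Deceleration a = μg = 0.73 × 9.8 = 7.154 m/s².
v = √(2a·d) = √(2 × 7.154 × 7) = √100.156 = 10.0078 m/s.
= 10.0078 × 3.6 = 36.028 km/h.

Initial speed ≈ 36.0 km/h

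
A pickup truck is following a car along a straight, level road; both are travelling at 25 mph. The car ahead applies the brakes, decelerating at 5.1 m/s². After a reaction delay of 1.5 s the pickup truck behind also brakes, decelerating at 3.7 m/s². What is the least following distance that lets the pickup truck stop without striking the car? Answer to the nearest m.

25 mph × 0.44704 = 11.1760 m/s.
Leader travels v²/(2a_L) = 124.903 / 10.200 = 12.245 m before stopping.
Follower covers v·t_r = 11.1760 × 1.5 = 16.764 m while reacting, then v²/(2a_F) = 124.903 / 7.400 = 16.879 m while braking, for a total of 16.764 + 16.879 = 33.643 m.
Since a_F ≤ a_L and the follower starts braking later, the follower is never slower than the leader, so the closest approach is when both have stopped.
Minimum gap = 33.643 − 12.245 = 21.398 m.

Minimum gap ≈ 21 m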